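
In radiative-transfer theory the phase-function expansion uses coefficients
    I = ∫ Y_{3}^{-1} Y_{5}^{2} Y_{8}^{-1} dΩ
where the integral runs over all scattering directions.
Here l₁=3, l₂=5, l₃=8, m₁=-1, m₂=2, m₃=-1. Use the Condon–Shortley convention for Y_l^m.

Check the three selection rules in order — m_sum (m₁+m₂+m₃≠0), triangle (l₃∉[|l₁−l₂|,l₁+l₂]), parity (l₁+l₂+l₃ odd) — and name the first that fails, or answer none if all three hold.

none

azimuthal sum: -1 + 2 − 1 = 0  ✓
2 ≤ 8 ≤ 8 (triangle on l)  ✓
L = 3 + 5 + 8 = 16 (even)  ✓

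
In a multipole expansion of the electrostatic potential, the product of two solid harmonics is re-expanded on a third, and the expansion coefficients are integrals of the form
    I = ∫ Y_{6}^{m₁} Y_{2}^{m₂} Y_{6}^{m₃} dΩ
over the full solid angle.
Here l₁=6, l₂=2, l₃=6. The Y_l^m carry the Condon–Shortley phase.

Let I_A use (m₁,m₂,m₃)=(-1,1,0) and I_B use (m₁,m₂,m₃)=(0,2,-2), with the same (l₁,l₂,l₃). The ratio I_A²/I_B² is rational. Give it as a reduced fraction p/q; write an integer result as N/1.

Same 6,2,6: normalisation and zero-m 3j drop out of the ratio.
A: Δ: 2! 10! 2! / 15! → 1/90090; sum: t=1:−1/34560 t=2:+1/28800 = 1/172800; 3j²(6 2 6; -1 1 0) = Δ·Π!·Σ² = 1/1430  (sign +1)
B: Δ: 2! 10! 2! / 15! → 1/90090; sum: t=2:+1/69120 = 1/69120; 3j²(6 2 6; 0 2 -2) = Δ·Π!·Σ² = 4/143  (sign +1)
I_A²/I_B² = (1/1430)/(4/143) = 1/40

1/40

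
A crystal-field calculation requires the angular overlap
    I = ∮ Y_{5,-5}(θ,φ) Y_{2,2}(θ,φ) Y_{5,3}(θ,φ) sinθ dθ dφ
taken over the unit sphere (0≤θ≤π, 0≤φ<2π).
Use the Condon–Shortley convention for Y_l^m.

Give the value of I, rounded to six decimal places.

m-sum 0 ✓  L=12 even ✓  3≤5≤7 ✓
Π(2lᵢ+1) = 11×5×11 = 605
triangle coeff Δ(5,2,5) = 1/38610
Σ_t [0,2]: t=0:+1/2880 t=1:−1/576 t=2:+1/2880 = -1/960
(3j)²=10/429 [(5 2 5; 0 0 0)], sign=+1
Σ_t [2,2]: t=2:+1/161280 = 1/161280
(3j)²=1/143 [(5 2 5; -5 2 3)], sign=+1
⇒ 4πI² = 50/507
I = (+1)√(50/507/(4π)) = 0.08858824

0.088588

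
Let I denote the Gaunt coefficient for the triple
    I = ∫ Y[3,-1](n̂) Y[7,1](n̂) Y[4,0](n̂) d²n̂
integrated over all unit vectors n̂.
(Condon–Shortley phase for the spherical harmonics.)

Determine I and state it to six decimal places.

-0.218337

Rules hold: Σm=0, L=14 even, 4≤4≤10.
N = 7·15·9 = 945
Δ = 6!·0!·8!/15! = 1/45045
Racah Σ t=3..3: t=3:−1/20736 = -1/20736
⇒ 3j(3 7 4; 0 0 0)² = 35/1287, sgn -1
Racah Σ t=4..4: t=4:+1/27648 = 1/27648
⇒ 3j(3 7 4; -1 1 0)² = 10/429, sgn +1
4πI² = N·(3j₀)²·(3jₘ)² = 12250/20449
I = -1·√(0.599051/4π) = -0.21833687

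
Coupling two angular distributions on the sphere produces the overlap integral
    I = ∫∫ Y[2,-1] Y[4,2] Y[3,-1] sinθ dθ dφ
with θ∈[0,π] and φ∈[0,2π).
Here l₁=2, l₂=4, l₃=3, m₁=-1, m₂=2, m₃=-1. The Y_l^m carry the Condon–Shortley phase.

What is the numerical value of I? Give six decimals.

L=9 odd ⇒ parity kills the (l;000) factor ⇒ I = 0

0.000000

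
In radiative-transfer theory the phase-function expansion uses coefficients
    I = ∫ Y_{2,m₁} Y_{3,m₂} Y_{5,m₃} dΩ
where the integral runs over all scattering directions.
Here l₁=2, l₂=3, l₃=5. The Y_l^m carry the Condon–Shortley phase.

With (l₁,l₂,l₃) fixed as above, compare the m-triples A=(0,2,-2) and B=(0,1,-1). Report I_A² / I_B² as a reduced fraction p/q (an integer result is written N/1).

l's match ⇒ only the (l;m) 3-j factors differ between A and B.
A: triangle coeff Δ(2,3,5) = 1/2310; Σ_t [0,0]: t=0:+1/480 = 1/480; (3j)²=3/110 [(2 3 5; 0 2 -2)], sign=-1
B: triangle coeff Δ(2,3,5) = 1/2310; Σ_t [0,0]: t=0:+1/192 = 1/192; (3j)²=3/77 [(2 3 5; 0 1 -1)], sign=+1
I_A²/I_B² = (3/110)/(3/77) = 7/10

7/10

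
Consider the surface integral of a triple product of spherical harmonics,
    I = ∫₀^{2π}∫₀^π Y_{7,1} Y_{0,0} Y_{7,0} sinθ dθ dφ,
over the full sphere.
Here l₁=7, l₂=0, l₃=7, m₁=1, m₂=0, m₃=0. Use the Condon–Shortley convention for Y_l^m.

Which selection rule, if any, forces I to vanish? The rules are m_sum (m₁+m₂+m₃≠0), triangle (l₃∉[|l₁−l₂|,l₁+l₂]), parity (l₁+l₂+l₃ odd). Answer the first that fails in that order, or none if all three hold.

m_sum

Σmᵢ = 1  ✗
l₃∈[|l₁−l₂|,l₁+l₂]=[7,7], have l₃=7
Σlᵢ = 14 ⇒ even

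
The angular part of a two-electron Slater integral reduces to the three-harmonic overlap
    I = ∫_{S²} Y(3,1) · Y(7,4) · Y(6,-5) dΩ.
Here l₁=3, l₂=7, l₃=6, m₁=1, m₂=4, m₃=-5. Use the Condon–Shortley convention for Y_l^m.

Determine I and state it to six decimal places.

Rules hold: Σm=0, L=16 even, 4≤6≤10.
N = 7·15·13 = 1365
Δ = 4!·2!·10!/17! = 1/2042040
Racah Σ t=1..3: t=1:−1/207360 t=2:+1/57600 t=3:−1/207360 = 1/129600
⇒ 3j(3 7 6; 0 0 0)² = 168/12155, sgn +1
Racah Σ t=1..2: t=1:−1/21772800 t=2:+1/2903040 = 13/43545600
⇒ 3j(3 7 6; 1 4 -5)² = 143/7140, sgn -1
4πI² = N·(3j₀)²·(3jₘ)² = 546/1445
I = -1·√(0.377855/4π) = -0.17340334

-0.173403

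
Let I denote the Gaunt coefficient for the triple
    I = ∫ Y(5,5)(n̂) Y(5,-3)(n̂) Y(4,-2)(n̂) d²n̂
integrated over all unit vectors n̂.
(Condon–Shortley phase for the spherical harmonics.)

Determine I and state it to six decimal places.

Rules hold: Σm=0, L=14 even, 0≤4≤10.
N = 11·11·9 = 1089
Δ = 6!·4!·4!/15! = 1/3153150
Racah Σ t=1..5: t=1:−1/69120 t=2:+1/1728 t=3:−1/576 t=4:+1/1728 t=5:−1/69120 = -7/11520
⇒ 3j(5 5 4; 0 0 0)² = 2/143, sgn -1
Racah Σ t=0..0: t=0:+1/69120 = 1/69120
⇒ 3j(5 5 4; 5 -3 -2)² = 4/143, sgn +1
4πI² = N·(3j₀)²·(3jₘ)² = 72/169
I = -1·√(0.426036/4π) = -0.18412721

-0.184127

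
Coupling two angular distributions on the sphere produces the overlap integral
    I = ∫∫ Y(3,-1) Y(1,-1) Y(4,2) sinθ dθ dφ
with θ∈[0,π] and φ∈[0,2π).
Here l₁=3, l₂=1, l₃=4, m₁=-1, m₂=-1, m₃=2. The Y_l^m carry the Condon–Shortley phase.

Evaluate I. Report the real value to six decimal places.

0.238414

m-sum 0 ✓  L=8 even ✓  2≤4≤4 ✓
Π(2lᵢ+1) = 7×3×9 = 189
triangle coeff Δ(3,1,4) = 1/252
Σ_t [0,0]: t=0:+1/36 = 1/36
(3j)²=4/63 [(3 1 4; 0 0 0)], sign=+1
Σ_t [0,0]: t=0:+1/96 = 1/96
(3j)²=5/84 [(3 1 4; -1 -1 2)], sign=+1
⇒ 4πI² = 5/7
I = (+1)√(5/7/(4π)) = 0.23841361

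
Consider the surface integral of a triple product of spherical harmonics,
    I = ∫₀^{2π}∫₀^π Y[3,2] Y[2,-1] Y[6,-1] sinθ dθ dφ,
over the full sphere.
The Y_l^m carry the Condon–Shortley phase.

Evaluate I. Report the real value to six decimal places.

|3−2|≤6≤3+2 violated ⇒ I = 0

0.000000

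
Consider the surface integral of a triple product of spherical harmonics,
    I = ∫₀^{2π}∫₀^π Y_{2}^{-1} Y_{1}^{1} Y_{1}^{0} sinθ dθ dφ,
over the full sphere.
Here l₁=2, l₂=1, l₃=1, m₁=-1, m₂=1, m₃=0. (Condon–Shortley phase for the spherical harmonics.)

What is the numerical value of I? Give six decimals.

-0.218510

m-sum 0 ✓  L=4 even ✓  1≤1≤3 ✓
Π(2lᵢ+1) = 5×3×3 = 45
triangle coeff Δ(2,1,1) = 1/30
Σ_t [1,1]: t=1:−1/1 = -1/1
(3j)²=2/15 [(2 1 1; 0 0 0)], sign=+1
Σ_t [2,2]: t=2:+1/2 = 1/2
(3j)²=1/10 [(2 1 1; -1 1 0)], sign=-1
⇒ 4πI² = 3/5
I = (-1)√(3/5/(4π)) = -0.21850969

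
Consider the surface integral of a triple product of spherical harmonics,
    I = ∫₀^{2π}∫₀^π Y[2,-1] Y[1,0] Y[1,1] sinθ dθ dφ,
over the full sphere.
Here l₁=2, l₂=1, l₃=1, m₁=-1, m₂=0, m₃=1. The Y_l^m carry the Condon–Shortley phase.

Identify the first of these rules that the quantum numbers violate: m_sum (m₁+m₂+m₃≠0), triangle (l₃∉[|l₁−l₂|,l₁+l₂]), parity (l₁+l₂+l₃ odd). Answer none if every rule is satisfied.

none

m₁+m₂+m₃ = -1 + 0 + 1 = 0  ✓
triangle: |2−1|=1 ≤ l₃=1 ≤ 2+1=3  ✓
parity: l₁+l₂+l₃ = 4 is even  ✓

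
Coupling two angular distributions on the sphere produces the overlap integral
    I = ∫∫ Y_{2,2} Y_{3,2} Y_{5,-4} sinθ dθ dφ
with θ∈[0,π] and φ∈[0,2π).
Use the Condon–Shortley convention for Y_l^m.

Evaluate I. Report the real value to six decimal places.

m-sum 0 ✓  L=10 even ✓  1≤5≤5 ✓
Π(2lᵢ+1) = 5×7×11 = 385
triangle coeff Δ(2,3,5) = 1/2310
Σ_t [0,0]: t=0:+1/144 = 1/144
(3j)²=10/231 [(2 3 5; 0 0 0)], sign=-1
Σ_t [0,0]: t=0:+1/2880 = 1/2880
(3j)²=3/55 [(2 3 5; 2 2 -4)], sign=-1
⇒ 4πI² = 10/11
I = (+1)√(10/11/(4π)) = 0.26896683

0.268967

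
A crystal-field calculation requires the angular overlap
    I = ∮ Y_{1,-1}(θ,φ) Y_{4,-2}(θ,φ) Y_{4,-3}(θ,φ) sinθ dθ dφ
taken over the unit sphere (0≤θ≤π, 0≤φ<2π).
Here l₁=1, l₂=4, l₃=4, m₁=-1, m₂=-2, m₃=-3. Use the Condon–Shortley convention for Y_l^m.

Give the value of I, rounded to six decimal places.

0.000000

-1 − 2 − 3 = -6 ≠ 0: azimuthal integral kills it; I = 0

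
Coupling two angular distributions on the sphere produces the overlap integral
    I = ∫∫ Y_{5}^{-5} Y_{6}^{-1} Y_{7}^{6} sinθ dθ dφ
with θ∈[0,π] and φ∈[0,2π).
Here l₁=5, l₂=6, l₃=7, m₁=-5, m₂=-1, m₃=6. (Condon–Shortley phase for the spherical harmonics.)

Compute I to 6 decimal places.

0.126562

Checks pass: Σm=0; 18 even; l₃=7∈[1,11].
(2·5+1)(2·6+1)(2·7+1) = 2145
Δ: 4! 6! 8! / 19! → 1/174594420
sum: t=0:+1/4147200 t=1:−1/207360 t=2:+1/82944 t=3:−1/207360 t=4:+1/4147200 = 1/345600
3j²(5 6 7; 0 0 0) = Δ·Π!·Σ² = 420/46189  (sign -1)
sum: t=4:+1/87091200 = 1/87091200
3j²(5 6 7; -5 -1 6) = Δ·Π!·Σ² = 10/969  (sign -1)
combine: 4πI² = 2145·420/46189·10/969 = 21000/104329
take √, sign +1: I = 0.12656167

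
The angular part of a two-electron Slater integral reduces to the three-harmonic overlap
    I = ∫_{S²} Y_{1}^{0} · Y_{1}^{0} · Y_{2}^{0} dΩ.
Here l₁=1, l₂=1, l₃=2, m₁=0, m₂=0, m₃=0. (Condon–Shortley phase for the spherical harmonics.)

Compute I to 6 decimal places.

0.252313

m-sum 0 ✓  L=4 even ✓  0≤2≤2 ✓
Π(2lᵢ+1) = 3×3×5 = 45
triangle coeff Δ(1,1,2) = 1/30
Σ_t [0,0]: t=0:+1/1 = 1/1
(3j)²=2/15 [(1 1 2; 0 0 0)], sign=+1
(m-triple is (0,0,0) — same symbol as above.)
⇒ 4πI² = 4/5
I = (+1)√(4/5/(4π)) = 0.25231325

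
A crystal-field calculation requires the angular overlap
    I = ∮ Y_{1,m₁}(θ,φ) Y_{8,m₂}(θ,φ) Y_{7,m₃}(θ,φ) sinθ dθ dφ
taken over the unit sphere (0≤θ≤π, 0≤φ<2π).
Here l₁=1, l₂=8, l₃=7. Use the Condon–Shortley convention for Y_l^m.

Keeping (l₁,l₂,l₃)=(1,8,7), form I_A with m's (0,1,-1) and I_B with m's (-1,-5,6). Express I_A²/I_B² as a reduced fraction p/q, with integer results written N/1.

l's match ⇒ only the (l;m) 3-j factors differ between A and B.
A: triangle coeff Δ(1,8,7) = 1/2040; Σ_t [1,1]: t=1:−1/29030400 = -1/29030400; (3j)²=21/680 [(1 8 7; 0 1 -1)], sign=-1
B: triangle coeff Δ(1,8,7) = 1/2040; Σ_t [2,2]: t=2:+1/12454041600 = 1/12454041600; (3j)²=1/680 [(1 8 7; -1 -5 6)], sign=-1
I_A²/I_B² = (21/680)/(1/680) = 21/1

21/1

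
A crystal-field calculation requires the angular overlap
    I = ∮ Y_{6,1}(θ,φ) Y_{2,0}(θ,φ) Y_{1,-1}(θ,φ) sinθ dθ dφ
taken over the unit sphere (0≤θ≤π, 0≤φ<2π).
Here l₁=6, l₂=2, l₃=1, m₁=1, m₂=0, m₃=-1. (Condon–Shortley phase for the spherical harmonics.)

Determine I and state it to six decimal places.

l₃=1 ∉ [4,8] — triangle fails ⇒ I = 0

0.000000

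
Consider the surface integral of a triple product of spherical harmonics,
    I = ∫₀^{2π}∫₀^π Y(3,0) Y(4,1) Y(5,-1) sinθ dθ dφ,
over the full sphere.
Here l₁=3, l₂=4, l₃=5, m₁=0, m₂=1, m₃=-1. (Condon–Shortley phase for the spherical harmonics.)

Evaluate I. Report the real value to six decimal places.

-0.115089

m-sum 0 ✓  L=12 even ✓  1≤5≤7 ✓
Π(2lᵢ+1) = 7×9×11 = 693
triangle coeff Δ(3,4,5) = 1/180180
Σ_t [0,2]: t=0:+1/576 t=1:−1/144 t=2:+1/576 = -1/288
(3j)²=20/1001 [(3 4 5; 0 0 0)], sign=+1
Σ_t [0,2]: t=0:+1/1440 t=1:−1/192 t=2:+1/432 = -19/8640
(3j)²=361/30030 [(3 4 5; 0 1 -1)], sign=-1
⇒ 4πI² = 2166/13013
I = (-1)√(2166/13013/(4π)) = -0.11508947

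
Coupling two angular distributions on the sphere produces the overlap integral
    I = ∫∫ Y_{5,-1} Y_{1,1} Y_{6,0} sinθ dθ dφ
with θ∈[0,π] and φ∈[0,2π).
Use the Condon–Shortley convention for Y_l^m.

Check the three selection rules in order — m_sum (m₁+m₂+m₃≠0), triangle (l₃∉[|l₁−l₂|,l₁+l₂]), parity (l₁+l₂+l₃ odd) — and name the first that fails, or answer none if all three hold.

none

Σmᵢ = 0  ✓
l₃∈[|l₁−l₂|,l₁+l₂]=[4,6], have l₃=6  ✓
Σlᵢ = 12 ⇒ even  ✓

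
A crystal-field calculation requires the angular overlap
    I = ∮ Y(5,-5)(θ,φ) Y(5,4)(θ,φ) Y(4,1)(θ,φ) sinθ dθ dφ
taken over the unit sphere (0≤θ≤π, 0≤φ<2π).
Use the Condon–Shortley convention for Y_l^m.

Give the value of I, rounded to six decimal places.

0.184127

m-sum 0 ✓  L=14 even ✓  0≤4≤10 ✓
Π(2lᵢ+1) = 11×11×9 = 1089
triangle coeff Δ(5,5,4) = 1/3153150
Σ_t [1,5]: t=1:−1/69120 t=2:+1/1728 t=3:−1/576 t=4:+1/1728 t=5:−1/69120 = -7/11520
(3j)²=2/143 [(5 5 4; 0 0 0)], sign=-1
Σ_t [6,6]: t=6:+1/103680 = 1/103680
(3j)²=4/143 [(5 5 4; -5 4 1)], sign=-1
⇒ 4πI² = 72/169
I = (+1)√(72/169/(4π)) = 0.18412721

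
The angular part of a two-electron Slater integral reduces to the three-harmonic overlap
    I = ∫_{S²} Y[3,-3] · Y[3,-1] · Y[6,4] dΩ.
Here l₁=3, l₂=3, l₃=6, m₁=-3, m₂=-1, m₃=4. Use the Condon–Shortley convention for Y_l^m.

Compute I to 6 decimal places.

0.171787

Rules hold: Σm=0, L=12 even, 0≤6≤6.
N = 7·7·13 = 637
Δ = 0!·6!·6!/13! = 1/12012
Racah Σ t=0..0: t=0:+1/1296 = 1/1296
⇒ 3j(3 3 6; 0 0 0)² = 100/3003, sgn +1
Racah Σ t=0..0: t=0:+1/34560 = 1/34560
⇒ 3j(3 3 6; -3 -1 4)² = 5/286, sgn +1
4πI² = N·(3j₀)²·(3jₘ)² = 1750/4719
I = +1·√(0.370841/4π) = 0.17178653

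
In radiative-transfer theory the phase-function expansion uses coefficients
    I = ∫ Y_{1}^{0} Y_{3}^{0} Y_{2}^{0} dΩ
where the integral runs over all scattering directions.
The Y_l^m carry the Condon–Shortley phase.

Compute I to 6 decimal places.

0.247767

Checks pass: Σm=0; 6 even; l₃=2∈[2,4].
(2·1+1)(2·3+1)(2·2+1) = 105
Δ: 2! 0! 4! / 7! → 1/105
sum: t=1:−1/4 = -1/4
3j²(1 3 2; 0 0 0) = Δ·Π!·Σ² = 3/35  (sign -1)
(m-triple is (0,0,0) — same symbol as above.)
combine: 4πI² = 105·3/35·3/35 = 27/35
take √, sign +1: I = 0.24776670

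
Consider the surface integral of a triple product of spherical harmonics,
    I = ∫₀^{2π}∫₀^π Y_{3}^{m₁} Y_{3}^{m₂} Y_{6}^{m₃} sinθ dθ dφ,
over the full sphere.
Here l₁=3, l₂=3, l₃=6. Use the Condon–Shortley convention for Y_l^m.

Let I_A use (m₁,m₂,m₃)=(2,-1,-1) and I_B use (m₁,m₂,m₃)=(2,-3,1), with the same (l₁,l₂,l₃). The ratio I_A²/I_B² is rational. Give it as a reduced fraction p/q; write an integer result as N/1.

Shared (l₁,l₂,l₃)=(3,3,6): N and (l;000)² cancel in I_A²/I_B².
A: Δ = 0!·6!·6!/13! = 1/12012; Racah Σ t=0..0: t=0:+1/5760 = 1/5760; ⇒ 3j(3 3 6; 2 -1 -1)² = 5/572, sgn -1
B: Δ = 0!·6!·6!/13! = 1/12012; Racah Σ t=0..0: t=0:+1/86400 = 1/86400; ⇒ 3j(3 3 6; 2 -3 1)² = 1/1716, sgn -1
I_A²/I_B² = (5/572)/(1/1716) = 15/1

15/1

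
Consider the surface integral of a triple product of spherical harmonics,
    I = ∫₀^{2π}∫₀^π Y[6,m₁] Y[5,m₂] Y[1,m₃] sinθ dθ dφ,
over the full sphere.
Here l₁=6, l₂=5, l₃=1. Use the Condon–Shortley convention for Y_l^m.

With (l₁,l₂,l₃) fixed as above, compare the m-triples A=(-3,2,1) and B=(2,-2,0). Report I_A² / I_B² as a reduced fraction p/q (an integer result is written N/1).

Same 6,5,1: normalisation and zero-m 3j drop out of the ratio.
A: Δ: 10! 2! 0! / 13! → 1/858; sum: t=7:−1/60480 = -1/60480; 3j²(6 5 1; -3 2 1) = Δ·Π!·Σ² = 6/143  (sign -1)
B: Δ: 10! 2! 0! / 13! → 1/858; sum: t=3:−1/30240 = -1/30240; 3j²(6 5 1; 2 -2 0) = Δ·Π!·Σ² = 16/429  (sign +1)
I_A²/I_B² = (6/143)/(16/429) = 9/8

9/8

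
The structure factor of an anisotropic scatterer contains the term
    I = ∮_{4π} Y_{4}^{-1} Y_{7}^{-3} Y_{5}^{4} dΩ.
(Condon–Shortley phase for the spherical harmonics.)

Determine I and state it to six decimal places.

0.167813

Checks pass: Σm=0; 16 even; l₃=5∈[3,11].
(2·4+1)(2·7+1)(2·5+1) = 1485
Δ: 6! 2! 8! / 17! → 1/6126120
sum: t=2:+1/69120 t=3:−1/20736 t=4:+1/69120 = -1/51840
3j²(4 7 5; 0 0 0) = Δ·Π!·Σ² = 280/21879  (sign +1)
sum: t=3:−1/362880 t=4:+1/1935360 = -13/5806080
3j²(4 7 5; -1 -3 4) = Δ·Π!·Σ² = 195/10472  (sign +1)
combine: 4πI² = 1485·280/21879·195/10472 = 1125/3179
take √, sign +1: I = 0.16781318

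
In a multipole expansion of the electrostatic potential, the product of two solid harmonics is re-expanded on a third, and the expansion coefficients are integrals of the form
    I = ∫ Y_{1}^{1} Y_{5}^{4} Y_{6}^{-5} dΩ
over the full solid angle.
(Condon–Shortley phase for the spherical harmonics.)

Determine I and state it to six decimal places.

-0.303018

Checks pass: Σm=0; 12 even; l₃=6∈[4,6].
(2·1+1)(2·5+1)(2·6+1) = 429
Δ: 0! 2! 10! / 13! → 1/858
sum: t=0:+1/14400 = 1/14400
3j²(1 5 6; 0 0 0) = Δ·Π!·Σ² = 6/143  (sign +1)
sum: t=0:+1/725760 = 1/725760
3j²(1 5 6; 1 4 -5) = Δ·Π!·Σ² = 5/78  (sign -1)
combine: 4πI² = 429·6/143·5/78 = 15/13
take √, sign -1: I = -0.30301841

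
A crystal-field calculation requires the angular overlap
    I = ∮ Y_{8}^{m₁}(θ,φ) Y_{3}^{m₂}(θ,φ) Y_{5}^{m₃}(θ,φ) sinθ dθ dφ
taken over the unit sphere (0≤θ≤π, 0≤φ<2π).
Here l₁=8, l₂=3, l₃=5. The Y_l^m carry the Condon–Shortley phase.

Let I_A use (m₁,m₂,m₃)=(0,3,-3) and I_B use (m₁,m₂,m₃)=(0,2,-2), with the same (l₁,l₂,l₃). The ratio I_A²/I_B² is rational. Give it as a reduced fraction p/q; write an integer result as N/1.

1/16

Same 8,3,5: normalisation and zero-m 3j drop out of the ratio.
A: Δ: 6! 10! 0! / 17! → 1/136136; sum: t=6:+1/58060800 = 1/58060800; 3j²(8 3 5; 0 3 -3) = Δ·Π!·Σ² = 1/4862  (sign +1)
B: Δ: 6! 10! 0! / 17! → 1/136136; sum: t=5:−1/3628800 = -1/3628800; 3j²(8 3 5; 0 2 -2) = Δ·Π!·Σ² = 8/2431  (sign +1)
I_A²/I_B² = (1/4862)/(8/2431) = 1/16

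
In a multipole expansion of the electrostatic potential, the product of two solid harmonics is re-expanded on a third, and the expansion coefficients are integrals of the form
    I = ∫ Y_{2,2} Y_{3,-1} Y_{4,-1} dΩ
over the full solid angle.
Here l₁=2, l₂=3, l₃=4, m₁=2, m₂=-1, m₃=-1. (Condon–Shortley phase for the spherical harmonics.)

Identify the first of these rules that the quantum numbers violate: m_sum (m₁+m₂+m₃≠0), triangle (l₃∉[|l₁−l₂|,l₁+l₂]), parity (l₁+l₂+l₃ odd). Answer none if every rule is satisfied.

parity

Σmᵢ = 0  ✓
l₃∈[|l₁−l₂|,l₁+l₂]=[1,5], have l₃=4  ✓
Σlᵢ = 9 ⇒ odd  ✗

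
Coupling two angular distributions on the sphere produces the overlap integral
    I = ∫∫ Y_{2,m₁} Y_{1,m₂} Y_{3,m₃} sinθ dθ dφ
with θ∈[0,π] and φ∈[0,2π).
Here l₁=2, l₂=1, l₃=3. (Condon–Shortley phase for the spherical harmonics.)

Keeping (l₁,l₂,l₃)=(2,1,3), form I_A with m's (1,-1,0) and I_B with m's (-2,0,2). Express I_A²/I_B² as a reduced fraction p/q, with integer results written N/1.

l's match ⇒ only the (l;m) 3-j factors differ between A and B.
A: triangle coeff Δ(2,1,3) = 1/105; Σ_t [0,0]: t=0:+1/12 = 1/12; (3j)²=1/35 [(2 1 3; 1 -1 0)], sign=-1
B: triangle coeff Δ(2,1,3) = 1/105; Σ_t [0,0]: t=0:+1/24 = 1/24; (3j)²=1/21 [(2 1 3; -2 0 2)], sign=-1
I_A²/I_B² = (1/35)/(1/21) = 3/5

3/5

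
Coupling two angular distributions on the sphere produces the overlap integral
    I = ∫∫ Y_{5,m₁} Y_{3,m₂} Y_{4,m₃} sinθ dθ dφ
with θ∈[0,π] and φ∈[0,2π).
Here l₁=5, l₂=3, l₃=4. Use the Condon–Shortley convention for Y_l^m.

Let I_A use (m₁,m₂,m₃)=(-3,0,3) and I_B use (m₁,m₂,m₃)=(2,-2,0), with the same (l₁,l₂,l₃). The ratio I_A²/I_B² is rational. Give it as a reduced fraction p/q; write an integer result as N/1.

63/25

Shared (l₁,l₂,l₃)=(5,3,4): N and (l;000)² cancel in I_A²/I_B².
A: Δ = 4!·6!·2!/13! = 1/180180; Racah Σ t=2..3: t=2:+1/2880 t=3:−1/1440 = -1/2880; ⇒ 3j(5 3 4; -3 0 3)² = 7/715, sgn +1
B: Δ = 4!·6!·2!/13! = 1/180180; Racah Σ t=0..1: t=0:+1/864 t=1:−1/576 = -1/1728; ⇒ 3j(5 3 4; 2 -2 0)² = 5/1287, sgn -1
I_A²/I_B² = (7/715)/(5/1287) = 63/25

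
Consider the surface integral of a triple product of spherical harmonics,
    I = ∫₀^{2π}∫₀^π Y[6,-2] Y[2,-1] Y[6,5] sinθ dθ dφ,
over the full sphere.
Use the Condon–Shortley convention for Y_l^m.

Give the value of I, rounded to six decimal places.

-2 − 1 + 5 = 2 ≠ 0: azimuthal integral kills it; I = 0

0.000000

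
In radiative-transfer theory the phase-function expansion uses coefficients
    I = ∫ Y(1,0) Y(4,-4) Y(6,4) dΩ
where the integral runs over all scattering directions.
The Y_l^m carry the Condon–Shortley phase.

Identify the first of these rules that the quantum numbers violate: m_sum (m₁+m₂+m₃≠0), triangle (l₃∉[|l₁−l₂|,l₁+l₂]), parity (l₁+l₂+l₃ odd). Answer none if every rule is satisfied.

triangle

Σmᵢ = 0  ✓
l₃∈[|l₁−l₂|,l₁+l₂]=[3,5], have l₃=6  ✗
Σlᵢ = 11 ⇒ odd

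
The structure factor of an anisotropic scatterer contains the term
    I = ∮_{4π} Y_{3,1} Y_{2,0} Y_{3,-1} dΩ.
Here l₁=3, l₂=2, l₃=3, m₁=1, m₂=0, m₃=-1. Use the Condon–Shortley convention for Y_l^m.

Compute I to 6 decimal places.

-0.126157

m-sum 0 ✓  L=8 even ✓  1≤3≤5 ✓
Π(2lᵢ+1) = 7×5×7 = 245
triangle coeff Δ(3,2,3) = 1/3780
Σ_t [0,2]: t=0:+1/24 t=1:−1/4 t=2:+1/24 = -1/6
(3j)²=4/105 [(3 2 3; 0 0 0)], sign=+1
Σ_t [0,2]: t=0:+1/16 t=1:−1/6 t=2:+1/96 = -3/32
(3j)²=3/140 [(3 2 3; 1 0 -1)], sign=-1
⇒ 4πI² = 1/5
I = (-1)√(1/5/(4π)) = -0.12615663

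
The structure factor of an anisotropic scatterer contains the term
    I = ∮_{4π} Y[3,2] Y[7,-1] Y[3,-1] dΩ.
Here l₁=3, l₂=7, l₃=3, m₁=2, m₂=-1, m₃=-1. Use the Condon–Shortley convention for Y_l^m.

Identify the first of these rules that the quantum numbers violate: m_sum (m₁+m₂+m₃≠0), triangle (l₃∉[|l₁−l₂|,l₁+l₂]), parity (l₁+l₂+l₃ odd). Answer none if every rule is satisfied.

triangle

m₁+m₂+m₃ = 2 − 1 − 1 = 0  ✓
triangle: |3−7|=4 ≤ l₃=3 ≤ 3+7=10  ✗
parity: l₁+l₂+l₃ = 13 is odd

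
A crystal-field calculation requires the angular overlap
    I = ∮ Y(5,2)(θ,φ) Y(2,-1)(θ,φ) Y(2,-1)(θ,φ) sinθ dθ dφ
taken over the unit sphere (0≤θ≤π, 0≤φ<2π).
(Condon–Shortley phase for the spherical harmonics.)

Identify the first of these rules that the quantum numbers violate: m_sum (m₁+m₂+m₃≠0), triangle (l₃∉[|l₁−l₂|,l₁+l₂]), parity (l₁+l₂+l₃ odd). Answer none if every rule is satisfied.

m₁+m₂+m₃ = 2 − 1 − 1 = 0  ✓
triangle: |5−2|=3 ≤ l₃=2 ≤ 5+2=7  ✗
parity: l₁+l₂+l₃ = 9 is odd

triangle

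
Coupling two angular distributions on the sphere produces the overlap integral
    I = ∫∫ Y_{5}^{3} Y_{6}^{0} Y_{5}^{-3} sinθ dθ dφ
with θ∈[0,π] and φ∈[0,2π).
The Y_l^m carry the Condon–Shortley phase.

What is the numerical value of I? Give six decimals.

0.088978

m-sum 0 ✓  L=16 even ✓  1≤5≤11 ✓
Π(2lᵢ+1) = 11×13×11 = 1573
triangle coeff Δ(5,6,5) = 1/28588560
Σ_t [1,5]: t=1:−1/345600 t=2:+1/13824 t=3:−1/5184 t=4:+1/13824 t=5:−1/345600 = -7/129600
(3j)²=80/7293 [(5 6 5; 0 0 0)], sign=+1
Σ_t [0,2]: t=0:+1/2073600 t=1:−1/86400 t=2:+1/55296 = 29/4147200
(3j)²=841/145860 [(5 6 5; 3 0 -3)], sign=+1
⇒ 4πI² = 3364/33813
I = (+1)√(3364/33813/(4π)) = 0.08897771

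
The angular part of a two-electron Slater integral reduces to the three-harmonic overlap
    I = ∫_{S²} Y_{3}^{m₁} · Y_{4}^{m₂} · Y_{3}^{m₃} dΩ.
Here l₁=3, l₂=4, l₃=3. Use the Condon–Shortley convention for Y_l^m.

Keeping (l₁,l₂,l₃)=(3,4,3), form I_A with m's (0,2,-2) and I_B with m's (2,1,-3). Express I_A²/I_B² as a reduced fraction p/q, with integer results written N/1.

Same 3,4,3: normalisation and zero-m 3j drop out of the ratio.
A: Δ: 4! 2! 4! / 11! → 1/34650; sum: t=2:+1/96 t=3:−1/72 = -1/288; 3j²(3 4 3; 0 2 -2) = Δ·Π!·Σ² = 1/462  (sign +1)
B: Δ: 4! 2! 4! / 11! → 1/34650; sum: t=1:−1/288 = -1/288; 3j²(3 4 3; 2 1 -3) = Δ·Π!·Σ² = 5/231  (sign -1)
I_A²/I_B² = (1/462)/(5/231) = 1/10

1/10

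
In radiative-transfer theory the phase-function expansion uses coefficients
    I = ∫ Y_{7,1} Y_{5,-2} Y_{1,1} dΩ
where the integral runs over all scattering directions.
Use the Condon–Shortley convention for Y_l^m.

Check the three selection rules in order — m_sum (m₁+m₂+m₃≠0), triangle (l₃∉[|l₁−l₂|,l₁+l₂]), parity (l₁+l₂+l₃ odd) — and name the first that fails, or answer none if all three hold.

triangle

Σmᵢ = 0  ✓
l₃∈[|l₁−l₂|,l₁+l₂]=[2,12], have l₃=1  ✗
Σlᵢ = 13 ⇒ odd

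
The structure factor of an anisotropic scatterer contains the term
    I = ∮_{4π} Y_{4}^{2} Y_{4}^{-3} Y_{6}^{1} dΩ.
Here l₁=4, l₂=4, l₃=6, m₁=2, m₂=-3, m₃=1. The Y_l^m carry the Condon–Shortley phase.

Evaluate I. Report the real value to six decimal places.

0.160153

Rules hold: Σm=0, L=14 even, 0≤6≤8.
N = 9·9·13 = 1053
Δ = 2!·6!·6!/15! = 1/1261260
Racah Σ t=0..2: t=0:+1/4608 t=1:−1/1296 t=2:+1/4608 = -7/20736
⇒ 3j(4 4 6; 0 0 0)² = 20/1287, sgn -1
Racah Σ t=0..1: t=0:+1/11520 t=1:−1/86400 = 13/172800
⇒ 3j(4 4 6; 2 -3 1)² = 13/660, sgn -1
4πI² = N·(3j₀)²·(3jₘ)² = 39/121
I = +1·√(0.322314/4π) = 0.16015286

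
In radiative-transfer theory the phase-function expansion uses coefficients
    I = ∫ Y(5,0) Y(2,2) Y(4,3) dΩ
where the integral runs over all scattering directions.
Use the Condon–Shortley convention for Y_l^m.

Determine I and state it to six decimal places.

0 + 2 + 3 = 5 ≠ 0: azimuthal integral kills it; I = 0

0.000000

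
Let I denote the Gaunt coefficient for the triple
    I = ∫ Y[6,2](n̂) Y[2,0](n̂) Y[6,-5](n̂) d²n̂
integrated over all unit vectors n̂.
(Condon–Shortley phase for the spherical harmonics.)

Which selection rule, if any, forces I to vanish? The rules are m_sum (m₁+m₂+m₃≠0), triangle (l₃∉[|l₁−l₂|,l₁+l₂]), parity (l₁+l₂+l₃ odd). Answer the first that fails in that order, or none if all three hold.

m_sum

azimuthal sum: 2 + 0 − 5 = -3  ✗
4 ≤ 6 ≤ 8 (triangle on l)
L = 6 + 2 + 6 = 14 (even)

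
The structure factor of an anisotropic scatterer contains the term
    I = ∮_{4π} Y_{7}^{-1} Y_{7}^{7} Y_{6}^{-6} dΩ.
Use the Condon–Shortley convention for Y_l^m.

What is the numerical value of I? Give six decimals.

0.043668

Rules hold: Σm=0, L=20 even, 0≤6≤14.
N = 15·15·13 = 2925
Δ = 8!·6!·6!/21! = 1/2444321880
Racah Σ t=1..7: t=1:−1/2612736000 t=2:+1/20736000 t=3:−1/1658880 t=4:+1/746496 t=5:−1/1658880 t=6:+1/20736000 t=7:−1/2612736000 = 1/4354560
⇒ 3j(7 7 6; 0 0 0)² = 1000/138567, sgn +1
Racah Σ t=8..8: t=8:+1/20901888000 = 1/20901888000
⇒ 3j(7 7 6; -1 7 -6)² = 11/9690, sgn +1
4πI² = N·(3j₀)²·(3jₘ)² = 2500/104329
I = +1·√(0.0239627/4π) = 0.04366792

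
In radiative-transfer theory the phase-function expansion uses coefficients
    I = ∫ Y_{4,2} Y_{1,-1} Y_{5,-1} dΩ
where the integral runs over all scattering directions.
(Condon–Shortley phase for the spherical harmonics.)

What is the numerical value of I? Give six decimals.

-0.120286

Rules hold: Σm=0, L=10 even, 3≤5≤5.
N = 9·3·11 = 297
Δ = 0!·8!·2!/11! = 1/495
Racah Σ t=0..0: t=0:+1/576 = 1/576
⇒ 3j(4 1 5; 0 0 0)² = 5/99, sgn -1
Racah Σ t=0..0: t=0:+1/2880 = 1/2880
⇒ 3j(4 1 5; 2 -1 -1)² = 2/165, sgn +1
4πI² = N·(3j₀)²·(3jₘ)² = 2/11
I = -1·√(0.181818/4π) = -0.12028562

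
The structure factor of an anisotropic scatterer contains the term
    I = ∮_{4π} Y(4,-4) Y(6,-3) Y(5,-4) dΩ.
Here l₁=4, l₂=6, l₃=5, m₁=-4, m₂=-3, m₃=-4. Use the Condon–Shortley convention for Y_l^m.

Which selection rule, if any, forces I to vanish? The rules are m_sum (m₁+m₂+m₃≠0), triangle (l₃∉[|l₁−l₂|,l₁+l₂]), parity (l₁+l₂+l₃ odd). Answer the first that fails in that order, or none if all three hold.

m₁+m₂+m₃ = -4 − 3 − 4 = -11  ✗
triangle: |4−6|=2 ≤ l₃=5 ≤ 4+6=10
parity: l₁+l₂+l₃ = 15 is odd

m_sum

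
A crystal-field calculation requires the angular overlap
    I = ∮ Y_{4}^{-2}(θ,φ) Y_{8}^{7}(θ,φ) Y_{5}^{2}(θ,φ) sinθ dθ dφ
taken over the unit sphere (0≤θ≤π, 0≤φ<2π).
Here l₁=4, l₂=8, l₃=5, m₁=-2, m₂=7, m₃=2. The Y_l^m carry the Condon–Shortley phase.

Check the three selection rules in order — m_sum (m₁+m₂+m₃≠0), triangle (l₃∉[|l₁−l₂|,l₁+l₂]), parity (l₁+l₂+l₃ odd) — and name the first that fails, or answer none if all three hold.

m_sum

azimuthal sum: -2 + 7 + 2 = 7  ✗
4 ≤ 5 ≤ 12 (triangle on l)
L = 4 + 8 + 5 = 17 (odd)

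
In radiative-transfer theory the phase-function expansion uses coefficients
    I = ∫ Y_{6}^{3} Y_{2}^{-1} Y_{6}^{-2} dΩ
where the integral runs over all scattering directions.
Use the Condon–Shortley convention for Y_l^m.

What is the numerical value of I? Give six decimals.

-0.140463

Checks pass: Σm=0; 14 even; l₃=6∈[4,8].
(2·6+1)(2·2+1)(2·6+1) = 845
Δ: 2! 10! 2! / 15! → 1/90090
sum: t=0:+1/69120 t=1:−1/14400 t=2:+1/69120 = -7/172800
3j²(6 2 6; 0 0 0) = Δ·Π!·Σ² = 14/715  (sign -1)
sum: t=0:+1/60480 t=1:−1/161280 = 1/96768
3j²(6 2 6; 3 -1 -2) = Δ·Π!·Σ² = 15/1001  (sign +1)
combine: 4πI² = 845·14/715·15/1001 = 30/121
take √, sign -1: I = -0.14046335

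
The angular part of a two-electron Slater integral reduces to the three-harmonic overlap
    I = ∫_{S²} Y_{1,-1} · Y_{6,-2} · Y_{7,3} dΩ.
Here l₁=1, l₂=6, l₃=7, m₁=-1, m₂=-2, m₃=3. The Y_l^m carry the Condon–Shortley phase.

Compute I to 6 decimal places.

-0.234717

m-sum 0 ✓  L=14 even ✓  5≤7≤7 ✓
Π(2lᵢ+1) = 3×13×15 = 585
triangle coeff Δ(1,6,7) = 1/1365
Σ_t [0,0]: t=0:+1/518400 = 1/518400
(3j)²=7/195 [(1 6 7; 0 0 0)], sign=-1
Σ_t [0,0]: t=0:+1/1935360 = 1/1935360
(3j)²=3/91 [(1 6 7; -1 -2 3)], sign=+1
⇒ 4πI² = 9/13
I = (-1)√(9/13/(4π)) = -0.23471705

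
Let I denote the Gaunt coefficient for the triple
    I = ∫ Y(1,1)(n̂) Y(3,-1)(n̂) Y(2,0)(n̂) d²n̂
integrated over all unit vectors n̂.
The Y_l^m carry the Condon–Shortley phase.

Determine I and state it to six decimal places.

-0.202301

Checks pass: Σm=0; 6 even; l₃=2∈[2,4].
(2·1+1)(2·3+1)(2·2+1) = 105
Δ: 2! 0! 4! / 7! → 1/105
sum: t=1:−1/4 = -1/4
3j²(1 3 2; 0 0 0) = Δ·Π!·Σ² = 3/35  (sign -1)
sum: t=0:+1/8 = 1/8
3j²(1 3 2; 1 -1 0) = Δ·Π!·Σ² = 2/35  (sign +1)
combine: 4πI² = 105·3/35·2/35 = 18/35
take √, sign -1: I = -0.20230066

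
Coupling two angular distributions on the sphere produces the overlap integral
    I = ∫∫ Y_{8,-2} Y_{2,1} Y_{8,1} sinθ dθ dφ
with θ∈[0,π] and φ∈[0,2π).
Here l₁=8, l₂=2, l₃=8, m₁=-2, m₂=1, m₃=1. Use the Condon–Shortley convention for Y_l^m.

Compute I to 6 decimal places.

Rules hold: Σm=0, L=18 even, 6≤8≤10.
N = 17·5·17 = 1445
Δ = 2!·14!·2!/19! = 1/348840
Racah Σ t=0..2: t=0:+1/116121600 t=1:−1/25401600 t=2:+1/116121600 = -1/45158400
⇒ 3j(8 2 8; 0 0 0)² = 24/1615, sgn -1
Racah Σ t=1..2: t=1:−1/87091200 t=2:+1/58060800 = 1/174182400
⇒ 3j(8 2 8; -2 1 1)² = 7/2584, sgn -1
4πI² = N·(3j₀)²·(3jₘ)² = 21/361
I = +1·√(0.0581717/4π) = 0.06803793

0.068038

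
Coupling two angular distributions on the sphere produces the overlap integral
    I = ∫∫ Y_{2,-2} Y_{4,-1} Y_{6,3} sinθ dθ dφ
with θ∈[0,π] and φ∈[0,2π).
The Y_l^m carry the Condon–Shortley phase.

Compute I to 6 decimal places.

-0.178526

m-sum 0 ✓  L=12 even ✓  2≤6≤6 ✓
Π(2lᵢ+1) = 5×9×13 = 585
triangle coeff Δ(2,4,6) = 1/6435
Σ_t [0,0]: t=0:+1/2304 = 1/2304
(3j)²=5/143 [(2 4 6; 0 0 0)], sign=+1
Σ_t [0,0]: t=0:+1/17280 = 1/17280
(3j)²=14/715 [(2 4 6; -2 -1 3)], sign=-1
⇒ 4πI² = 630/1573
I = (-1)√(630/1573/(4π)) = -0.17852580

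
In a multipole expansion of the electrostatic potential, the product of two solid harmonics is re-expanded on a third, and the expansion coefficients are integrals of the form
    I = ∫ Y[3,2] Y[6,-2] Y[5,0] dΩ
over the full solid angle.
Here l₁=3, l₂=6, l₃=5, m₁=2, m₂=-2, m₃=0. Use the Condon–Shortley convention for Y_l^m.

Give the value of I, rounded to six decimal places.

-0.077843

Rules hold: Σm=0, L=14 even, 3≤5≤9.
N = 7·13·11 = 1001
Δ = 4!·2!·8!/15! = 1/675675
Racah Σ t=1..3: t=1:−1/8640 t=2:+1/2304 t=3:−1/8640 = 7/34560
⇒ 3j(3 6 5; 0 0 0)² = 7/429, sgn -1
Racah Σ t=0..1: t=0:+1/13824 t=1:−1/8640 = -1/23040
⇒ 3j(3 6 5; 2 -2 0)² = 2/429, sgn +1
4πI² = N·(3j₀)²·(3jₘ)² = 98/1287
I = -1·√(0.0761461/4π) = -0.07784287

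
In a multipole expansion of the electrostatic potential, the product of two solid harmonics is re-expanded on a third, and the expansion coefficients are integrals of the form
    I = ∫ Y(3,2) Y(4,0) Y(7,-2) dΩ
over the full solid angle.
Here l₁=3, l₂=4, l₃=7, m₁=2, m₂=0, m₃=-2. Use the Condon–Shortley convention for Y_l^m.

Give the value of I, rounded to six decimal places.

0.169123

m-sum 0 ✓  L=14 even ✓  1≤7≤7 ✓
Π(2lᵢ+1) = 7×9×15 = 945
triangle coeff Δ(3,4,7) = 1/45045
Σ_t [0,0]: t=0:+1/20736 = 1/20736
(3j)²=35/1287 [(3 4 7; 0 0 0)], sign=-1
Σ_t [0,0]: t=0:+1/69120 = 1/69120
(3j)²=2/143 [(3 4 7; 2 0 -2)], sign=-1
⇒ 4πI² = 7350/20449
I = (+1)√(7350/20449/(4π)) = 0.16912301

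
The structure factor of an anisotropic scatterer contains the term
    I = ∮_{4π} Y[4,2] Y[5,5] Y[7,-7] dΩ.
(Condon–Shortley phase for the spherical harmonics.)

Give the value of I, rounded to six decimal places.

Checks pass: Σm=0; 16 even; l₃=7∈[1,9].
(2·4+1)(2·5+1)(2·7+1) = 1485
Δ: 2! 6! 8! / 17! → 1/6126120
sum: t=0:+1/69120 t=1:−1/20736 t=2:+1/69120 = -1/51840
3j²(4 5 7; 0 0 0) = Δ·Π!·Σ² = 280/21879  (sign +1)
sum: t=2:+1/58060800 = 1/58060800
3j²(4 5 7; 2 5 -7) = Δ·Π!·Σ² = 3/136  (sign +1)
combine: 4πI² = 1485·280/21879·3/136 = 1575/3757
take √, sign +1: I = 0.18264793

0.182648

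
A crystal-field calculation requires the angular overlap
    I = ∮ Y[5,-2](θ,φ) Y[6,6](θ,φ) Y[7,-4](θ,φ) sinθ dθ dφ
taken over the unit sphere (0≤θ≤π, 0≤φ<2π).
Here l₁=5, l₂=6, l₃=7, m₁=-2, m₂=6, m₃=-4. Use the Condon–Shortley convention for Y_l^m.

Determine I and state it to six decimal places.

0.159414

Rules hold: Σm=0, L=18 even, 1≤7≤11.
N = 11·13·15 = 2145
Δ = 4!·6!·8!/19! = 1/174594420
Racah Σ t=0..4: t=0:+1/4147200 t=1:−1/207360 t=2:+1/82944 t=3:−1/207360 t=4:+1/4147200 = 1/345600
⇒ 3j(5 6 7; 0 0 0)² = 420/46189, sgn -1
Racah Σ t=4..4: t=4:+1/34836480 = 1/34836480
⇒ 3j(5 6 7; -2 6 -4)² = 275/16796, sgn -1
4πI² = N·(3j₀)²·(3jₘ)² = 433125/1356277
I = +1·√(0.319348/4π) = 0.15941438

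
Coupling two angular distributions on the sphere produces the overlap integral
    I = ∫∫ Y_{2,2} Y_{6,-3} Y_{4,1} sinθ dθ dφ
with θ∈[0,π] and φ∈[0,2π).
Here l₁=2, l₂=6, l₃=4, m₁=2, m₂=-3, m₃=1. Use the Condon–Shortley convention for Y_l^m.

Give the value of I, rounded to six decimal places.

Checks pass: Σm=0; 12 even; l₃=4∈[4,8].
(2·2+1)(2·6+1)(2·4+1) = 585
Δ: 4! 0! 8! / 13! → 1/6435
sum: t=2:+1/2304 = 1/2304
3j²(2 6 4; 0 0 0) = Δ·Π!·Σ² = 5/143  (sign +1)
sum: t=0:+1/17280 = 1/17280
3j²(2 6 4; 2 -3 1) = Δ·Π!·Σ² = 14/715  (sign -1)
combine: 4πI² = 585·5/143·14/715 = 630/1573
take √, sign -1: I = -0.17852580

-0.178526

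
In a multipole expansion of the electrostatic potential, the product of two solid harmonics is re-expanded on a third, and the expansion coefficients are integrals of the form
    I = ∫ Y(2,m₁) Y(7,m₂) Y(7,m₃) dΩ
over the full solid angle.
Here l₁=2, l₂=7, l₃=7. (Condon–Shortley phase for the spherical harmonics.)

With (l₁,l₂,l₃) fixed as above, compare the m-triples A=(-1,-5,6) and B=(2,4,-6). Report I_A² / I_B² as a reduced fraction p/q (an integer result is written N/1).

121/36

Same 2,7,7: normalisation and zero-m 3j drop out of the ratio.
A: Δ: 2! 2! 12! / 17! → 1/185640; sum: t=1:−1/79833600 t=2:+1/958003200 = -1/87091200; 3j²(2 7 7; -1 -5 6) = Δ·Π!·Σ² = 121/4760  (sign +1)
B: Δ: 2! 2! 12! / 17! → 1/185640; sum: t=0:+1/159667200 = 1/159667200; 3j²(2 7 7; 2 4 -6) = Δ·Π!·Σ² = 9/1190  (sign -1)
I_A²/I_B² = (121/4760)/(9/1190) = 121/36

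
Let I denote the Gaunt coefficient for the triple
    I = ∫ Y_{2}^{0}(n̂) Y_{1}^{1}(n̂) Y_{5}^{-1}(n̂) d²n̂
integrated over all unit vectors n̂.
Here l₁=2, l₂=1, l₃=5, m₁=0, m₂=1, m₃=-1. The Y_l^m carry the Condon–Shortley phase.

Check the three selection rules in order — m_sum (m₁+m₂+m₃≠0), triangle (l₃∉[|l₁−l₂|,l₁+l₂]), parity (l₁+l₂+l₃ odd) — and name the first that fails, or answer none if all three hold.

azimuthal sum: 0 + 1 − 1 = 0  ✓
1 ≤ 5 ≤ 3 (triangle on l)  ✗
L = 2 + 1 + 5 = 8 (even)

triangle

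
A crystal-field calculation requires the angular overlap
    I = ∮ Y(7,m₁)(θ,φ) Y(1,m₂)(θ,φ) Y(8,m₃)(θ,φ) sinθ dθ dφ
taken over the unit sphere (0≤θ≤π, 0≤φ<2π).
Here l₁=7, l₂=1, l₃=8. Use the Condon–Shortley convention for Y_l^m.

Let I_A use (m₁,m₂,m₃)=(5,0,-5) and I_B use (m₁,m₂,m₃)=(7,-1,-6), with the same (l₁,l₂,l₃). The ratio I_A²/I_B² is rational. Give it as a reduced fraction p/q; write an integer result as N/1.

l's match ⇒ only the (l;m) 3-j factors differ between A and B.
A: triangle coeff Δ(7,1,8) = 1/2040; Σ_t [0,0]: t=0:+1/958003200 = 1/958003200; (3j)²=13/680 [(7 1 8; 5 0 -5)], sign=-1
B: triangle coeff Δ(7,1,8) = 1/2040; Σ_t [0,0]: t=0:+1/174356582400 = 1/174356582400; (3j)²=1/2040 [(7 1 8; 7 -1 -6)], sign=+1
I_A²/I_B² = (13/680)/(1/2040) = 39/1

39/1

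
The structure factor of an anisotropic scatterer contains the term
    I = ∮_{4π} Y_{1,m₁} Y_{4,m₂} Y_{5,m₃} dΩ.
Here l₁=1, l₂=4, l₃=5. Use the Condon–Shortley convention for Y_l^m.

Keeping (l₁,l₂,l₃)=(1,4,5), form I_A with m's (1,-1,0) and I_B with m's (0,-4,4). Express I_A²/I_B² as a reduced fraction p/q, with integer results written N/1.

10/9

Same 1,4,5: normalisation and zero-m 3j drop out of the ratio.
A: Δ: 0! 2! 8! / 11! → 1/495; sum: t=0:+1/1440 = 1/1440; 3j²(1 4 5; 1 -1 0) = Δ·Π!·Σ² = 2/99  (sign -1)
B: Δ: 0! 2! 8! / 11! → 1/495; sum: t=0:+1/40320 = 1/40320; 3j²(1 4 5; 0 -4 4) = Δ·Π!·Σ² = 1/55  (sign -1)
I_A²/I_B² = (2/99)/(1/55) = 10/9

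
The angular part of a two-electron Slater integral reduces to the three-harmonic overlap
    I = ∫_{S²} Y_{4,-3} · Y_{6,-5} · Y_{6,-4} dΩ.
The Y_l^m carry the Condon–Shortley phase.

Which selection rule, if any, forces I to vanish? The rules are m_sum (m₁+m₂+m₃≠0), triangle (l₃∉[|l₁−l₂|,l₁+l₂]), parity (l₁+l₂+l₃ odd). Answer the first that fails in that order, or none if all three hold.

m₁+m₂+m₃ = -3 − 5 − 4 = -12  ✗
triangle: |4−6|=2 ≤ l₃=6 ≤ 4+6=10
parity: l₁+l₂+l₃ = 16 is even

m_sum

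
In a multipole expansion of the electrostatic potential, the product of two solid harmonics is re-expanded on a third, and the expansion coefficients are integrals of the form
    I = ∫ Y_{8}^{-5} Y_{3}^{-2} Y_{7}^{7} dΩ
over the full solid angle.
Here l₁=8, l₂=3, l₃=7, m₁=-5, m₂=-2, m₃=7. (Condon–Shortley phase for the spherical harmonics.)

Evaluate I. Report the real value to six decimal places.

Checks pass: Σm=0; 18 even; l₃=7∈[5,11].
(2·8+1)(2·3+1)(2·7+1) = 1785
Δ: 4! 12! 2! / 19! → 1/5290740
sum: t=1:−1/7257600 t=2:+1/2073600 t=3:−1/7257600 = 1/4838400
3j²(8 3 7; 0 0 0) = Δ·Π!·Σ² = 252/20995  (sign -1)
sum: t=1:−1/5748019200 = -1/5748019200
3j²(8 3 7; -5 -2 7) = Δ·Π!·Σ² = 13/5814  (sign -1)
combine: 4πI² = 1785·252/20995·13/5814 = 294/6137
take √, sign +1: I = 0.06174342

0.061743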